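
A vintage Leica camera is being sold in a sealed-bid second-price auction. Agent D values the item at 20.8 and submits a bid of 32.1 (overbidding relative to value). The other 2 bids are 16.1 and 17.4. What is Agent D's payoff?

Agent D's payoff: 3.4.

Highest competing bid: 17.4.
Agent D's bid 32.1 is the highest overall, so Agent D wins and pays the second-highest bid, 17.4.
Payoff = value − price = 20.8 − 17.4 = 3.4.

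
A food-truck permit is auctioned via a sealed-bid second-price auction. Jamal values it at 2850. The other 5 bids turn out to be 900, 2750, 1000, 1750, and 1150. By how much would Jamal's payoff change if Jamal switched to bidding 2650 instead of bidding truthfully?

The highest competing bid is 2750.
Bidding truthfully at 2850: Jamal has the top bid, wins, and pays the second-highest bid 2750. Payoff = 2850 − 2750 = 100.
Bidding 2650: the top bid is 2750 (a rival), so Jamal loses. Payoff = 0.
Change = 0 − 100 = -100.
Deviating from a truthful bid can only lose payoff in a second-price auction — never gain.

Payoff change: -100.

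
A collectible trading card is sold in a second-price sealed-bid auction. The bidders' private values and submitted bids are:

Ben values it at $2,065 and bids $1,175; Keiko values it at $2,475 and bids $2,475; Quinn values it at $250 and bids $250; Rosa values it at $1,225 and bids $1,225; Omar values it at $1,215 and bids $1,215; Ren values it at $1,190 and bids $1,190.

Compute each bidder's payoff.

Payoffs: Ben $0, Keiko $1,250, Quinn $0, Rosa $0, Omar $0, Ren $0.

Ordered from highest: Keiko $2,475 > Rosa $1,225 > Omar $1,215 > Ren $1,190 > Ben $1,175 > Quinn $250.
Keiko has the top bid and wins; the price is the second-highest bid, $1,225.
Keiko's payoff = $2,475 − $1,225 = $1,250. All other bidders lose, so their payoff is 0.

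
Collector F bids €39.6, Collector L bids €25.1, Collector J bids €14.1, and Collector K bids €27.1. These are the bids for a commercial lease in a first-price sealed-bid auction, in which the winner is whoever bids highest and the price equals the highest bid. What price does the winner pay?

Sorted high to low: Collector F €39.6; Collector K €27.1; Collector L €25.1; Collector J €14.1.
Collector F is the highest bidder, so Collector F wins.
Under the first-price rule, the price is the highest bid: €39.6.

The winner pays €39.6.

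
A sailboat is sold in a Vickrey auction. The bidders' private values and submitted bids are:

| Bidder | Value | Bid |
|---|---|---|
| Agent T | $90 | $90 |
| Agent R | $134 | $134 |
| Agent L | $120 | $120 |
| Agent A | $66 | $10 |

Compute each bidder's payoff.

Ranking the bids: Agent R $134 > Agent L $120 > Agent T $90 > Agent A $10.
Agent R has the top bid and wins; the price is the second-highest bid, $120.
Agent R's payoff = $134 − $120 = $14. All other bidders lose, so their payoff is 0.

Payoffs: Agent T $0, Agent R $14, Agent L $0, Agent A $0.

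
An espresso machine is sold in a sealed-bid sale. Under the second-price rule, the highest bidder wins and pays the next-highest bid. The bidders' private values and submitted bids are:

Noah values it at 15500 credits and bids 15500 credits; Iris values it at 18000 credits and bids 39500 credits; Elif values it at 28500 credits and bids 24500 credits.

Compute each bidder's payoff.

Ordered from highest: Iris 39500 credits; Elif 24500 credits; Noah 15500 credits.
Iris has the top bid and wins; the price is the second-highest bid, 24500 credits.
Iris's payoff = 18000 credits − 24500 credits = -6500 credits. All other bidders lose, so their payoff is 0.

Noah 0 credits, Iris -6500 credits, Elif 0 credits.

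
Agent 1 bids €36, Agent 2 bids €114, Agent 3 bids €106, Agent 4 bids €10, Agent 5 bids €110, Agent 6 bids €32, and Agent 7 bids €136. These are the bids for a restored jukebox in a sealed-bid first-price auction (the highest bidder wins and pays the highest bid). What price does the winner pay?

Ordered from highest: Agent 7 €136; Agent 2 €114; Agent 5 €110; Agent 3 €106; Agent 1 €36; Agent 6 €32; Agent 4 €10.
Agent 7 is the highest bidder, so Agent 7 wins.
Under the first-price rule, the price is the highest bid: €136.

Price paid: €136.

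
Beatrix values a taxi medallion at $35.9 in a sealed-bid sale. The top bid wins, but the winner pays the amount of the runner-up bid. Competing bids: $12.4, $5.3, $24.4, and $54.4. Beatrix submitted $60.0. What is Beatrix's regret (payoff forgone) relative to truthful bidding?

Regret: $18.5.

The highest competing bid is $54.4.
Bidding truthfully at $35.9: the top bid is $54.4 (a rival), so Beatrix loses. Payoff = $0.0.
Bidding $60.0: Beatrix has the top bid, wins, and pays the second-highest bid $54.4. Payoff = $35.9 − $54.4 = -$18.5.
Regret = truthful payoff − actual payoff = $0.0 − -$18.5 = $18.5.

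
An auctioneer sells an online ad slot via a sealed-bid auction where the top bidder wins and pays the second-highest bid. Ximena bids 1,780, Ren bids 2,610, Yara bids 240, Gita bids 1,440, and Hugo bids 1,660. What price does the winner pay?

Bids in descending order: Ren 2,610, then Ximena 1,780, then Hugo 1,660, then Gita 1,440, then Yara 240.
Ren is the highest bidder, so Ren wins.
Under the second-price rule, the price is the second-highest bid: 1,780.

The winner pays 1,780.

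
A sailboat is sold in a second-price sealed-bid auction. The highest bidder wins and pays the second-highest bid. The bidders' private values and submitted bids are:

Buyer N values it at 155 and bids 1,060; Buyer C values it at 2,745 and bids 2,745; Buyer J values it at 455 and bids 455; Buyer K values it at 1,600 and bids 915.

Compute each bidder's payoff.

Sorted high to low: Buyer C 2,745, then Buyer N 1,060, then Buyer K 915, then Buyer J 455.
Buyer C has the top bid and wins; the price is the second-highest bid, 1,060.
Buyer C's payoff = 2,745 − 1,060 = 1,685. All other bidders lose, so their payoff is 0.

Payoffs: Buyer N 0, Buyer C 1,685, Buyer J 0, Buyer K 0.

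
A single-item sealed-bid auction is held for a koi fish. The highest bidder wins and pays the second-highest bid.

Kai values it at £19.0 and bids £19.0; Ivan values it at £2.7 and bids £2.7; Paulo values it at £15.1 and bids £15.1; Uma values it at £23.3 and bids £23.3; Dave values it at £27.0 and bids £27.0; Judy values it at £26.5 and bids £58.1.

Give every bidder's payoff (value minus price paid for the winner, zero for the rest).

Kai £0.0, Ivan £0.0, Paulo £0.0, Uma £0.0, Dave £0.0, Judy -£0.5.

Ordered from highest: Judy £58.1 > Dave £27.0 > Uma £23.3 > Kai £19.0 > Paulo £15.1 > Ivan £2.7.
Judy has the top bid and wins; the price is the second-highest bid, £27.0.
Judy's payoff = £26.5 − £27.0 = -£0.5. All other bidders lose, so their payoff is 0.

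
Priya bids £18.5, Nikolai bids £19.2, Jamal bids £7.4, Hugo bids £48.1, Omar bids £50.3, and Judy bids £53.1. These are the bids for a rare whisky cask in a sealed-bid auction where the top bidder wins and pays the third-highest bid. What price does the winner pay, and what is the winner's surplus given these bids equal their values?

The winner pays £48.1 for a surplus of £5.0.

Ranking the bids: Judy £53.1 > Omar £50.3 > Hugo £48.1 > Nikolai £19.2 > Priya £18.5 > Jamal £7.4.
Judy is the highest bidder, so Judy wins.
Under the third-price rule, the price is the third-highest bid: £48.1.
Surplus = £53.1 − £48.1 = £5.0.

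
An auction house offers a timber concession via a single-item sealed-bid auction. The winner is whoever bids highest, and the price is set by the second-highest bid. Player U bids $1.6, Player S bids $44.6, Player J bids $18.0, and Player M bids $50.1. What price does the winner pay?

The winner pays $44.6.

Bids in descending order: Player M $50.1; Player S $44.6; Player J $18.0; Player U $1.6.
Player M has the highest bid, so Player M wins.
The second-highest bid is $44.6, so that is what Player M pays.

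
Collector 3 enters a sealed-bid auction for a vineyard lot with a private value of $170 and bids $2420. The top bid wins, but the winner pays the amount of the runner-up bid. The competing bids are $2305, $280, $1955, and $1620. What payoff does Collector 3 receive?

The bidder's payoff: -$2135.

Highest competing bid: $2305.
Collector 3's bid $2420 is the highest overall, so Collector 3 wins and pays the second-highest bid, $2305.
Payoff = value − price = $170 − $2305 = -$2135.
Overbidding won the item at a price above value — truthful bidding would have avoided this loss.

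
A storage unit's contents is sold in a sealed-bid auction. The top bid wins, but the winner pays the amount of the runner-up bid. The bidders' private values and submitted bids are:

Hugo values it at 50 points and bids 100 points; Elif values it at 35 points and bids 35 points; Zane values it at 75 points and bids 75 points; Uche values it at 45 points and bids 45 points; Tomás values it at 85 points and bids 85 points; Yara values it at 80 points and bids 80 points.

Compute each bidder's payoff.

Sorted high to low: Hugo 100 points, then Tomás 85 points, then Yara 80 points, then Zane 75 points, then Uche 45 points, then Elif 35 points.
Hugo has the top bid and wins; the price is the second-highest bid, 85 points.
Hugo's payoff = 50 points − 85 points = -35 points. All other bidders lose, so their payoff is 0.

Hugo -35 points, Elif 0 points, Zane 0 points, Uche 0 points, Tomás 0 points, Yara 0 points.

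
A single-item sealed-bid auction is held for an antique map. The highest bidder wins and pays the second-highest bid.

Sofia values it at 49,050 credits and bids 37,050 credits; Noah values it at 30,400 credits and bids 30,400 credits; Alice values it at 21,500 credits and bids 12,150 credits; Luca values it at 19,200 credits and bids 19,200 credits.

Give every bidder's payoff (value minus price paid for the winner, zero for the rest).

Payoffs: Sofia 18,650 credits, Noah 0 credits, Alice 0 credits, Luca 0 credits.

Bids in descending order: Sofia 37,050 credits > Noah 30,400 credits > Luca 19,200 credits > Alice 12,150 credits.
Sofia has the top bid and wins; the price is the second-highest bid, 30,400 credits.
Sofia's payoff = 49,050 credits − 30,400 credits = 18,650 credits. All other bidders lose, so their payoff is 0.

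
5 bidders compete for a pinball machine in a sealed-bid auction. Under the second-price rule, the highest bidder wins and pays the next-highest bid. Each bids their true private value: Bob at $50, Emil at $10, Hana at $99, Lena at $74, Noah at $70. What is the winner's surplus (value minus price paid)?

Bids in descending order: Hana $99, then Lena $74, then Noah $70, then Bob $50, then Emil $10.
Hana wins with the top bid and pays the second-highest, $74.
Surplus = $99 − $74 = $25.

Surplus = $25.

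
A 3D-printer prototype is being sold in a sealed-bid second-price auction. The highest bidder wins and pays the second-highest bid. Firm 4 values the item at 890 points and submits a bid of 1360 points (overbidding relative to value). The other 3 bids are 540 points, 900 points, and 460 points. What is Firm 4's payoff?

The bidder's payoff: -10 points.

Highest competing bid: 900 points.
Firm 4's bid 1360 points is the highest overall, so Firm 4 wins and pays the second-highest bid, 900 points.
Payoff = value − price = 890 points − 900 points = -10 points.
Overbidding won the item at a price above value — truthful bidding would have avoided this loss.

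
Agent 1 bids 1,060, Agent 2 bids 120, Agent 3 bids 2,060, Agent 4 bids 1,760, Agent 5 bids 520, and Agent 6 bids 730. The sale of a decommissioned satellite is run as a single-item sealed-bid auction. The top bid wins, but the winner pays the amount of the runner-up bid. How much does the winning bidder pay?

Bids in descending order: Agent 3 2,060; Agent 4 1,760; Agent 1 1,060; Agent 6 730; Agent 5 520; Agent 2 120.
Agent 3 has the highest bid, so Agent 3 wins.
The second-highest bid is 1,760, so that is what Agent 3 pays.

The winner pays 1,760.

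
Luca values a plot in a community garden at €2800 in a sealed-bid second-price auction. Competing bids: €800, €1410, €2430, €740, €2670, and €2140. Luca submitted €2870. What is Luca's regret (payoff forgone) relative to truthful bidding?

€0

The highest competing bid is €2670.
Bidding truthfully at €2800: Luca has the top bid, wins, and pays the second-highest bid €2670. Payoff = €2800 − €2670 = €130.
Bidding €2870: Luca has the top bid, wins, and pays the second-highest bid €2670. Payoff = €2800 − €2670 = €130.
Regret = truthful payoff − actual payoff = €130 − €130 = €0.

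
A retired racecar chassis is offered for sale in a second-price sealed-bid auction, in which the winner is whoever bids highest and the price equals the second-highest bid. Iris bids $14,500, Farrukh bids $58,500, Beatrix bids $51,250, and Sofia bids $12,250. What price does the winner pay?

Price paid: $51,250.

Ranking the bids: Farrukh $58,500 > Beatrix $51,250 > Iris $14,500 > Sofia $12,250.
Farrukh is the highest bidder, so Farrukh wins.
Under the second-price rule, the price is the second-highest bid: $51,250.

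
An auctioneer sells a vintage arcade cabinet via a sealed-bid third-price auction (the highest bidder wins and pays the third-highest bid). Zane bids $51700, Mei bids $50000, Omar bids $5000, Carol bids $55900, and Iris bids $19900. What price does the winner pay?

Bids in descending order: Carol $55900 > Zane $51700 > Mei $50000 > Iris $19900 > Omar $5000.
Carol is the highest bidder, so Carol wins.
Under the third-price rule, the price is the third-highest bid: $50000.

$50000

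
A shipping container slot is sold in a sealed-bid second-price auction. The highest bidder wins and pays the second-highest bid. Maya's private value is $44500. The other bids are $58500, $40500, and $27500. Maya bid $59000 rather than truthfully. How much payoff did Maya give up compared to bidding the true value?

Payoff forgone: $14000.

The highest competing bid is $58500.
Bidding truthfully at $44500: the top bid is $58500 (a rival), so Maya loses. Payoff = $0.
Bidding $59000: Maya has the top bid, wins, and pays the second-highest bid $58500. Payoff = $44500 − $58500 = -$14000.
Regret = truthful payoff − actual payoff = $0 − -$14000 = $14000.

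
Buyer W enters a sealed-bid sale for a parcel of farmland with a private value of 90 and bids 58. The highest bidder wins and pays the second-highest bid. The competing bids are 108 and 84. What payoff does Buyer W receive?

0

Highest competing bid: 108.
Buyer W's bid 58 is not the highest, so Buyer W loses, pays nothing, and earns zero payoff.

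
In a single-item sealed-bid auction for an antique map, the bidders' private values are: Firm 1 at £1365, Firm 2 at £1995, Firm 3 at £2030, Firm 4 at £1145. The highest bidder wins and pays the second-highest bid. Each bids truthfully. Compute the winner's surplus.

£35

Sorted high to low: Firm 3 £2030 > Firm 2 £1995 > Firm 1 £1365 > Firm 4 £1145.
Firm 3 wins with the top bid and pays the second-highest, £1995.
Surplus = £2030 − £1995 = £35.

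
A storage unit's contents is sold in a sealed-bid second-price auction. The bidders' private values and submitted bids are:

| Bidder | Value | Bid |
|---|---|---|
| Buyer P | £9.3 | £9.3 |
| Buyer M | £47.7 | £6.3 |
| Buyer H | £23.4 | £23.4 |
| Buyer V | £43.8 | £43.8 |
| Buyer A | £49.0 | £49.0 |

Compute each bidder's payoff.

Payoffs: Buyer P £0.0, Buyer M £0.0, Buyer H £0.0, Buyer V £0.0, Buyer A £5.2.

Ordered from highest: Buyer A £49.0; Buyer V £43.8; Buyer H £23.4; Buyer P £9.3; Buyer M £6.3.
Buyer A has the top bid and wins; the price is the second-highest bid, £43.8.
Buyer A's payoff = £49.0 − £43.8 = £5.2. All other bidders lose, so their payoff is 0.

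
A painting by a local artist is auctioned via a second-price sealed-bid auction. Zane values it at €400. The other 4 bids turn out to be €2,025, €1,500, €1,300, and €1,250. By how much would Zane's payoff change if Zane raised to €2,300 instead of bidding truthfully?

The highest competing bid is €2,025.
Bidding truthfully at €400: the top bid is €2,025 (a rival), so Zane loses. Payoff = €0.
Bidding €2,300: Zane has the top bid, wins, and pays the second-highest bid €2,025. Payoff = €400 − €2,025 = -€1,625.
Change = -€1,625 − €0 = -€1,625.
Deviating from a truthful bid can only lose payoff in a second-price auction — never gain.

Payoff change: -€1,625.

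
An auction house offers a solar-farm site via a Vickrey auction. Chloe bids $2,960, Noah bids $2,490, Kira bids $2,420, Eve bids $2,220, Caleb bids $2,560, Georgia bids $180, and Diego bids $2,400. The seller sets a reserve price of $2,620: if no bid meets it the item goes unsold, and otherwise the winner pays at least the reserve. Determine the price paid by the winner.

Bids in descending order: Chloe $2,960 > Caleb $2,560 > Noah $2,490 > Kira $2,420 > Diego $2,400 > Eve $2,220 > Georgia $180.
Chloe has the highest bid, so Chloe wins.
The second-highest bid is $2,560, but the reserve $2,620 is higher, so the price is the reserve.

$2,620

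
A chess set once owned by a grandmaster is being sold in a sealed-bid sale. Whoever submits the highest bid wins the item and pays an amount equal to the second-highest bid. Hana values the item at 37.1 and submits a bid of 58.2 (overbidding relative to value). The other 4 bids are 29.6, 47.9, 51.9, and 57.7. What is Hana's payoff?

Highest competing bid: 57.7.
Hana's bid 58.2 is the highest overall, so Hana wins and pays the second-highest bid, 57.7.
Payoff = value − price = 37.1 − 57.7 = -20.6.
Overbidding won the item at a price above value — truthful bidding would have avoided this loss.

Hana's payoff: -20.6.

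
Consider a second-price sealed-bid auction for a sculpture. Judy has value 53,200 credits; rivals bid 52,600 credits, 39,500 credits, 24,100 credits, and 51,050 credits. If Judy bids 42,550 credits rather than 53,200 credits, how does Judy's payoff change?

-600 credits

The highest competing bid is 52,600 credits.
Bidding truthfully at 53,200 credits: Judy has the top bid, wins, and pays the second-highest bid 52,600 credits. Payoff = 53,200 credits − 52,600 credits = 600 credits.
Bidding 42,550 credits: the top bid is 52,600 credits (a rival), so Judy loses. Payoff = 0 credits.
Change = 0 credits − 600 credits = -600 credits.
Deviating from a truthful bid can only lose payoff in a second-price auction — never gain.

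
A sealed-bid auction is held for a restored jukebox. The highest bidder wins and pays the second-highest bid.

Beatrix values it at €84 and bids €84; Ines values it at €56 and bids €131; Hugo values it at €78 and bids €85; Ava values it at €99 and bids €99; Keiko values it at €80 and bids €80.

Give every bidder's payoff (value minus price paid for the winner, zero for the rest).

Sorted high to low: Ines €131; Ava €99; Hugo €85; Beatrix €84; Keiko €80.
Ines has the top bid and wins; the price is the second-highest bid, €99.
Ines's payoff = €56 − €99 = -€43. All other bidders lose, so their payoff is 0.

Payoffs: Beatrix €0, Ines -€43, Hugo €0, Ava €0, Keiko €0.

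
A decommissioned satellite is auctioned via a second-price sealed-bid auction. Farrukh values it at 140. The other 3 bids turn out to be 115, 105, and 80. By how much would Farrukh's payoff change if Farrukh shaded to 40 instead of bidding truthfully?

Payoff change: -25.

The highest competing bid is 115.
Bidding truthfully at 140: Farrukh has the top bid, wins, and pays the second-highest bid 115. Payoff = 140 − 115 = 25.
Bidding 40: the top bid is 115 (a rival), so Farrukh loses. Payoff = 0.
Change = 0 − 25 = -25.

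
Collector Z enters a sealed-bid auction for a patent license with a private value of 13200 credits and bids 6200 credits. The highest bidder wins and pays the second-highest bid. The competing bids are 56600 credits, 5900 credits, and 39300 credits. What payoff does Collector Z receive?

Payoff = 0 credits.

Highest competing bid: 56600 credits.
Collector Z's bid 6200 credits is not the highest, so Collector Z loses, pays nothing, and earns zero payoff.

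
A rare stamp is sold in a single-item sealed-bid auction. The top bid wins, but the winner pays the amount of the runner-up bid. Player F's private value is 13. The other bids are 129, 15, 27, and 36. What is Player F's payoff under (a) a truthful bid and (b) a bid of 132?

The highest competing bid is 129.
Bidding truthfully at 13: the top bid is 129 (a rival), so Player F loses. Payoff = 0.
Bidding 132: Player F has the top bid, wins, and pays the second-highest bid 129. Payoff = 13 − 129 = -116.

(a) 0  (b) -116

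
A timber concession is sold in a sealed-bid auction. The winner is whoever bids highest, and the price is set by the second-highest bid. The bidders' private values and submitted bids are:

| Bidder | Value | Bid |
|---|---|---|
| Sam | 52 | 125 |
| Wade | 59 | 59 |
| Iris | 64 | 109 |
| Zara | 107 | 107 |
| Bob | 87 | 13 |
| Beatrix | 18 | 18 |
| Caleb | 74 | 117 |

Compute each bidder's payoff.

Ordered from highest: Sam 125; Caleb 117; Iris 109; Zara 107; Wade 59; Beatrix 18; Bob 13.
Sam has the top bid and wins; the price is the second-highest bid, 117.
Sam's payoff = 52 − 117 = -65. All other bidders lose, so their payoff is 0.

Sam -65, Wade 0, Iris 0, Zara 0, Bob 0, Beatrix 0, Caleb 0.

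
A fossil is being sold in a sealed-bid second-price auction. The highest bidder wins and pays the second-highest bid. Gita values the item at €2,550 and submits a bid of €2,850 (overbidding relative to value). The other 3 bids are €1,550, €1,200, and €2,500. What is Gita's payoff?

Highest competing bid: €2,500.
Gita's bid €2,850 is the highest overall, so Gita wins and pays the second-highest bid, €2,500.
Payoff = value − price = €2,550 − €2,500 = €50.

€50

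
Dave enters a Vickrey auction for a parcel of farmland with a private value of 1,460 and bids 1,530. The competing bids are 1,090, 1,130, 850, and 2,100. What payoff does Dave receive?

Highest competing bid: 2,100.
Dave's bid 1,530 is not the highest, so Dave loses, pays nothing, and earns zero payoff.

Payoff = 0.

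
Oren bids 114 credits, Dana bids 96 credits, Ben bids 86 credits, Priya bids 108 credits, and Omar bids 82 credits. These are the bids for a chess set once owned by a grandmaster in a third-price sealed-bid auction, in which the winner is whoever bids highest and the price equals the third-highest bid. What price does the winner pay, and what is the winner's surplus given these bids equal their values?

Price 96 credits; surplus 18 credits.

Ordered from highest: Oren 114 credits; Priya 108 credits; Dana 96 credits; Ben 86 credits; Omar 82 credits.
Oren is the highest bidder, so Oren wins.
Under the third-price rule, the price is the third-highest bid: 96 credits.
Surplus = 114 credits − 96 credits = 18 credits.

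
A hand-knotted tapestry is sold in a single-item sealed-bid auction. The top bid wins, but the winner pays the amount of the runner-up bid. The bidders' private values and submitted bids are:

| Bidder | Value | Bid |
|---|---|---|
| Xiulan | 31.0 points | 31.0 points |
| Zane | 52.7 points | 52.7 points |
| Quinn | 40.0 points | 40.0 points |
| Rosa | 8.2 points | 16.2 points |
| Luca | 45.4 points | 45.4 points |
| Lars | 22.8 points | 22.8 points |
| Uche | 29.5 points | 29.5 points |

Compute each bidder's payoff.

Bids in descending order: Zane 52.7 points > Luca 45.4 points > Quinn 40.0 points > Xiulan 31.0 points > Uche 29.5 points > Lars 22.8 points > Rosa 16.2 points.
Zane has the top bid and wins; the price is the second-highest bid, 45.4 points.
Zane's payoff = 52.7 points − 45.4 points = 7.3 points. All other bidders lose, so their payoff is 0.

Payoffs: Xiulan 0.0 points, Zane 7.3 points, Quinn 0.0 points, Rosa 0.0 points, Luca 0.0 points, Lars 0.0 points, Uche 0.0 points.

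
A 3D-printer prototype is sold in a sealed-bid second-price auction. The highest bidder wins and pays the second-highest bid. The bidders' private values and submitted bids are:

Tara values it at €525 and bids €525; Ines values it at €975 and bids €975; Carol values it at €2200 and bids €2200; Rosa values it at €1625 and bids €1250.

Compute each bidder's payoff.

Ranking the bids: Carol €2200 > Rosa €1250 > Ines €975 > Tara €525.
Carol has the top bid and wins; the price is the second-highest bid, €1250.
Carol's payoff = €2200 − €1250 = €950. All other bidders lose, so their payoff is 0.

Payoffs: Tara €0, Ines €0, Carol €950, Rosa €0.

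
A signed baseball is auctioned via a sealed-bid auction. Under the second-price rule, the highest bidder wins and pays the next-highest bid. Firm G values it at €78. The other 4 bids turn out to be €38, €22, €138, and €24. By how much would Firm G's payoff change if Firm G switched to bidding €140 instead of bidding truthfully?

Payoff change: -€60.

The highest competing bid is €138.
Bidding truthfully at €78: the top bid is €138 (a rival), so Firm G loses. Payoff = €0.
Bidding €140: Firm G has the top bid, wins, and pays the second-highest bid €138. Payoff = €78 − €138 = -€60.
Change = -€60 − €0 = -€60.
This is the dominant-strategy logic: truthful bidding weakly beats any alternative.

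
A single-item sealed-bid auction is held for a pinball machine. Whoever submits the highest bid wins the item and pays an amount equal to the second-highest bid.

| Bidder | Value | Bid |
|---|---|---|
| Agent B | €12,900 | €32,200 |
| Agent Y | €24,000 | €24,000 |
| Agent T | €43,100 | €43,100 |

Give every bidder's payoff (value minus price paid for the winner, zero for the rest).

Ranking the bids: Agent T €43,100, then Agent B €32,200, then Agent Y €24,000.
Agent T has the top bid and wins; the price is the second-highest bid, €32,200.
Agent T's payoff = €43,100 − €32,200 = €10,900. All other bidders lose, so their payoff is 0.

Payoffs: Agent B €0, Agent Y €0, Agent T €10,900.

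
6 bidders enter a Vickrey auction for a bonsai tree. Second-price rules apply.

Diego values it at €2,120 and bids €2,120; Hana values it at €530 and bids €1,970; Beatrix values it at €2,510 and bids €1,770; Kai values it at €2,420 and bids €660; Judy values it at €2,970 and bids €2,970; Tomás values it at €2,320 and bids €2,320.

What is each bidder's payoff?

Sorted high to low: Judy €2,970, then Tomás €2,320, then Diego €2,120, then Hana €1,970, then Beatrix €1,770, then Kai €660.
Judy has the top bid and wins; the price is the second-highest bid, €2,320.
Judy's payoff = €2,970 − €2,320 = €650. All other bidders lose, so their payoff is 0.

Payoffs: Diego €0, Hana €0, Beatrix €0, Kai €0, Judy €650, Tomás €0.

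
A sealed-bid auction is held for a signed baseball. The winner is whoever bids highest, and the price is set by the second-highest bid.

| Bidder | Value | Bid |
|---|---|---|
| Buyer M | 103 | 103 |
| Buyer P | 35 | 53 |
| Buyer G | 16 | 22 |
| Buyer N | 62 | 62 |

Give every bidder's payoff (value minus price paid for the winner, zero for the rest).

Sorted high to low: Buyer M 103 > Buyer N 62 > Buyer P 53 > Buyer G 22.
Buyer M has the top bid and wins; the price is the second-highest bid, 62.
Buyer M's payoff = 103 − 62 = 41. All other bidders lose, so their payoff is 0.

Payoffs: Buyer M 41, Buyer P 0, Buyer G 0, Buyer N 0.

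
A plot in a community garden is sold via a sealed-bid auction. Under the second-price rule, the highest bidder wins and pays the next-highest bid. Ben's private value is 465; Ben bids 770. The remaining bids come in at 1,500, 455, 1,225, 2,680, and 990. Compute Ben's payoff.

Highest competing bid: 2,680.
Ben's bid 770 is not the highest, so Ben loses, pays nothing, and earns zero payoff.

0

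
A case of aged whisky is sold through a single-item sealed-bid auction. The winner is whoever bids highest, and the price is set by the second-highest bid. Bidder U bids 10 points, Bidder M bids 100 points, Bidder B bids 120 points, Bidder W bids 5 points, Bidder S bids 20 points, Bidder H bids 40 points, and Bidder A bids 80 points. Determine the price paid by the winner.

100 points

Bids in descending order: Bidder B 120 points; Bidder M 100 points; Bidder A 80 points; Bidder H 40 points; Bidder S 20 points; Bidder U 10 points; Bidder W 5 points.
Bidder B has the highest bid, so Bidder B wins.
The second-highest bid is 100 points, so that is what Bidder B pays.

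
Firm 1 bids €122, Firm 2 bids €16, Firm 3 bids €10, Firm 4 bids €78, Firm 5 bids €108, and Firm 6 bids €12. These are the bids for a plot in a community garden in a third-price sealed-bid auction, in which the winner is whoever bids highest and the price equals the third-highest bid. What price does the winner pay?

Sorted high to low: Firm 1 €122 > Firm 5 €108 > Firm 4 €78 > Firm 2 €16 > Firm 6 €12 > Firm 3 €10.
Firm 1 is the highest bidder, so Firm 1 wins.
Under the third-price rule, the price is the third-highest bid: €78.

€78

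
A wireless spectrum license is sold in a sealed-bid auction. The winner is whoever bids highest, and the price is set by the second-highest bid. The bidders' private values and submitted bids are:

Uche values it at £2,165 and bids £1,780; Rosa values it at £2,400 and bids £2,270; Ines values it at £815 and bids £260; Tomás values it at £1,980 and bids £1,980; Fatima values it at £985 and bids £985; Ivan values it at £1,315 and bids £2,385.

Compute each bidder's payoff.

Payoffs: Uche £0, Rosa £0, Ines £0, Tomás £0, Fatima £0, Ivan -£955.

Sorted high to low: Ivan £2,385; Rosa £2,270; Tomás £1,980; Uche £1,780; Fatima £985; Ines £260.
Ivan has the top bid and wins; the price is the second-highest bid, £2,270.
Ivan's payoff = £1,315 − £2,270 = -£955. All other bidders lose, so their payoff is 0.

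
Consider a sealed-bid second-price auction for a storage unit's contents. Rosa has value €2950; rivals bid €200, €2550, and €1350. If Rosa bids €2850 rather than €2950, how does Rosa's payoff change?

The highest competing bid is €2550.
Bidding truthfully at €2950: Rosa has the top bid, wins, and pays the second-highest bid €2550. Payoff = €2950 − €2550 = €400.
Bidding €2850: Rosa has the top bid, wins, and pays the second-highest bid €2550. Payoff = €2950 − €2550 = €400.
Change = €400 − €400 = €0.

Payoff change: €0.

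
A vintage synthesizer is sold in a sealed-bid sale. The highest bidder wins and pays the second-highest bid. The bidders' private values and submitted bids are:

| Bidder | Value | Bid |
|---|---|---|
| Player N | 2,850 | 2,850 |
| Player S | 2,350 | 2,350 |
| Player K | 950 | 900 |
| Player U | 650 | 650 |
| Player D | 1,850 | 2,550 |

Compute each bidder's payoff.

Sorted high to low: Player N 2,850; Player D 2,550; Player S 2,350; Player K 900; Player U 650.
Player N has the top bid and wins; the price is the second-highest bid, 2,550.
Player N's payoff = 2,850 − 2,550 = 300. All other bidders lose, so their payoff is 0.

Player N 300, Player S 0, Player K 0, Player U 0, Player D 0.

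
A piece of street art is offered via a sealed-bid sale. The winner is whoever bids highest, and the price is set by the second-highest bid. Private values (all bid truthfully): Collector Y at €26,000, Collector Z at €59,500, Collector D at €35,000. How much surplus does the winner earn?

Ranking the bids: Collector Z €59,500, then Collector D €35,000, then Collector Y €26,000.
Collector Z wins with the top bid and pays the second-highest, €35,000.
Surplus = €59,500 − €35,000 = €24,500.

Surplus = €24,500.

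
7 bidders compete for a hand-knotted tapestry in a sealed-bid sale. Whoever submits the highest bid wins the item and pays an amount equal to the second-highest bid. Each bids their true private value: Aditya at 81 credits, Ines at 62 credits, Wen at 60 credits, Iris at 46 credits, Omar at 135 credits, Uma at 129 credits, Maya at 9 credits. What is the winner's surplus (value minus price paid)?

Bids in descending order: Omar 135 credits; Uma 129 credits; Aditya 81 credits; Ines 62 credits; Wen 60 credits; Iris 46 credits; Maya 9 credits.
Omar wins with the top bid and pays the second-highest, 129 credits.
Surplus = 135 credits − 129 credits = 6 credits.

Surplus = 6 credits.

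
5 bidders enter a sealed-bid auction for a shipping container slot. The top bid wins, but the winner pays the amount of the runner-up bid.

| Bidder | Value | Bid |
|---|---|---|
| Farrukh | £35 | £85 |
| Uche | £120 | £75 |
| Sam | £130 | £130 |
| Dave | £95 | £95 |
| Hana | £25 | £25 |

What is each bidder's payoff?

Farrukh £0, Uche £0, Sam £35, Dave £0, Hana £0.

Ordered from highest: Sam £130; Dave £95; Farrukh £85; Uche £75; Hana £25.
Sam has the top bid and wins; the price is the second-highest bid, £95.
Sam's payoff = £130 − £95 = £35. All other bidders lose, so their payoff is 0.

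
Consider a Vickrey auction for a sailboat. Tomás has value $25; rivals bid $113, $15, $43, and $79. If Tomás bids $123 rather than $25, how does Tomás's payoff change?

Change in payoff: -$88.

The highest competing bid is $113.
Bidding truthfully at $25: the top bid is $113 (a rival), so Tomás loses. Payoff = $0.
Bidding $123: Tomás has the top bid, wins, and pays the second-highest bid $113. Payoff = $25 − $113 = -$88.
Change = -$88 − $0 = -$88.
This is the dominant-strategy logic: truthful bidding weakly beats any alternative.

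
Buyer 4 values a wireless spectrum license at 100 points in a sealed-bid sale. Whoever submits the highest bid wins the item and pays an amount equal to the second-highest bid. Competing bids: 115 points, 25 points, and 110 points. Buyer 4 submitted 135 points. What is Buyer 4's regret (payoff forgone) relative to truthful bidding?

The highest competing bid is 115 points.
Bidding truthfully at 100 points: the top bid is 115 points (a rival), so Buyer 4 loses. Payoff = 0 points.
Bidding 135 points: Buyer 4 has the top bid, wins, and pays the second-highest bid 115 points. Payoff = 100 points − 115 points = -15 points.
Regret = truthful payoff − actual payoff = 0 points − -15 points = 15 points.

15 points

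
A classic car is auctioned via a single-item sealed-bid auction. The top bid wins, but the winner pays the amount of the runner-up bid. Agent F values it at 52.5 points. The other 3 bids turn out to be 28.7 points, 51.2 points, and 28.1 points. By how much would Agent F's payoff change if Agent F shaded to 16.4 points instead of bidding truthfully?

The highest competing bid is 51.2 points.
Bidding truthfully at 52.5 points: Agent F has the top bid, wins, and pays the second-highest bid 51.2 points. Payoff = 52.5 points − 51.2 points = 1.3 points.
Bidding 16.4 points: the top bid is 51.2 points (a rival), so Agent F loses. Payoff = 0.0 points.
Change = 0.0 points − 1.3 points = -1.3 points.

-1.3 points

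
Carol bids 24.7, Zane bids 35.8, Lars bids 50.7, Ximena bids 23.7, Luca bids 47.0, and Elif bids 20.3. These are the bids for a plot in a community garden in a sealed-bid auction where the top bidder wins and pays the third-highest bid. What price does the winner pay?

The winner pays 35.8.

Bids in descending order: Lars 50.7 > Luca 47.0 > Zane 35.8 > Carol 24.7 > Ximena 23.7 > Elif 20.3.
Lars is the highest bidder, so Lars wins.
Under the third-price rule, the price is the third-highest bid: 35.8.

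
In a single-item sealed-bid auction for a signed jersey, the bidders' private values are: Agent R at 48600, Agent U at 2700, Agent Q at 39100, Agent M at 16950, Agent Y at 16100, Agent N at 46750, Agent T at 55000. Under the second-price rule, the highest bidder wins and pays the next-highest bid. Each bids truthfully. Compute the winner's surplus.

Winner's surplus: 6400.

Sorted high to low: Agent T 55000 > Agent R 48600 > Agent N 46750 > Agent Q 39100 > Agent M 16950 > Agent Y 16100 > Agent U 2700.
Agent T wins with the top bid and pays the second-highest, 48600.
Surplus = 55000 − 48600 = 6400.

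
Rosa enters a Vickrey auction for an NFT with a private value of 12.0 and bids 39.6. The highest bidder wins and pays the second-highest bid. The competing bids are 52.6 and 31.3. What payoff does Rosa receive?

0.0

Highest competing bid: 52.6.
Rosa's bid 39.6 is not the highest, so Rosa loses, pays nothing, and earns zero payoff.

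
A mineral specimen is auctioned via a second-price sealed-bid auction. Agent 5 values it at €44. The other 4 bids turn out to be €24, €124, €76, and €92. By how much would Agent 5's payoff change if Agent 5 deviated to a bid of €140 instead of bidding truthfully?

Change in payoff: -€80.

The highest competing bid is €124.
Bidding truthfully at €44: the top bid is €124 (a rival), so Agent 5 loses. Payoff = €0.
Bidding €140: Agent 5 has the top bid, wins, and pays the second-highest bid €124. Payoff = €44 − €124 = -€80.
Change = -€80 − €0 = -€80.
This is the dominant-strategy logic: truthful bidding weakly beats any alternative.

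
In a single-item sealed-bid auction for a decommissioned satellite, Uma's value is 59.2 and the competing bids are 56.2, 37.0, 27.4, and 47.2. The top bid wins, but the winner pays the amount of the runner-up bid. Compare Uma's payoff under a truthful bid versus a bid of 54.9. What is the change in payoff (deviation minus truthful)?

-3.0

The highest competing bid is 56.2.
Bidding truthfully at 59.2: Uma has the top bid, wins, and pays the second-highest bid 56.2. Payoff = 59.2 − 56.2 = 3.0.
Bidding 54.9: the top bid is 56.2 (a rival), so Uma loses. Payoff = 0.0.
Change = 0.0 − 3.0 = -3.0.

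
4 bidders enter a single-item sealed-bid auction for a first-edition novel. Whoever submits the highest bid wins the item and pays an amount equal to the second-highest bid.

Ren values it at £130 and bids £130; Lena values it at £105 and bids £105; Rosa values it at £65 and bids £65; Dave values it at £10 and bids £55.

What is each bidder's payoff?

Ordered from highest: Ren £130; Lena £105; Rosa £65; Dave £55.
Ren has the top bid and wins; the price is the second-highest bid, £105.
Ren's payoff = £130 − £105 = £25. All other bidders lose, so their payoff is 0.

Payoffs: Ren £25, Lena £0, Rosa £0, Dave £0.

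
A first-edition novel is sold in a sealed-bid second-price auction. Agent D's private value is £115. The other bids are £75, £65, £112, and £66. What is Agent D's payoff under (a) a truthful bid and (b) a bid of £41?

Truthful: £3; alternative: £0.

The highest competing bid is £112.
Bidding truthfully at £115: Agent D has the top bid, wins, and pays the second-highest bid £112. Payoff = £115 − £112 = £3.
Bidding £41: the top bid is £112 (a rival), so Agent D loses. Payoff = £0.
Deviating from a truthful bid can only lose payoff in a second-price auction — never gain.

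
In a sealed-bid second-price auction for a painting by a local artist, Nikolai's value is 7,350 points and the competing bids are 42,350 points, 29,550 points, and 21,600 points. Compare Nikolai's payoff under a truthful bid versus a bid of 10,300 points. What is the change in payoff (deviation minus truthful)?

Payoff change: 0 points.

The highest competing bid is 42,350 points.
Bidding truthfully at 7,350 points: the top bid is 42,350 points (a rival), so Nikolai loses. Payoff = 0 points.
Bidding 10,300 points: the top bid is 42,350 points (a rival), so Nikolai loses. Payoff = 0 points.
Change = 0 points − 0 points = 0 points.
The bid only affects whether you win, not the price — here both bids land on the same side of the top rival bid, so the deviation is payoff-neutral.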